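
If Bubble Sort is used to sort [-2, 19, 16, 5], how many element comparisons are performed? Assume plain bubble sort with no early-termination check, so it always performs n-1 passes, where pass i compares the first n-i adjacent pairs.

Pass 1: compare adjacent pairs (0,1)..(2,3) = 3 comparison(s), 2 swap(s) -> [-2, 16, 5, 19]
Pass 2: compare adjacent pairs (0,1)..(1,2) = 2 comparison(s), 1 swap(s) -> [-2, 5, 16, 19]
Pass 3: compare adjacent pairs (0,1)..(0,1) = 1 comparison(s), 0 swap(s) -> [-2, 5, 16, 19]
Total comparisons: 3 + 2 + 1 = 6


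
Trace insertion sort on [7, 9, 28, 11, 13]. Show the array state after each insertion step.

First element 7 is already 'sorted'
Insert 9: shifted 0 elements -> [7, 9, 28, 11, 13]
Insert 28: shifted 0 elements -> [7, 9, 28, 11, 13]
Insert 11: shifted 1 elements -> [7, 9, 11, 28, 13]
Insert 13: shifted 1 elements -> [7, 9, 11, 13, 28]


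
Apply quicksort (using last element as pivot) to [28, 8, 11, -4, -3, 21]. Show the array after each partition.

Partition 1: pivot=21 at index 4 -> [8, 11, -4, -3, 21, 28]
Partition 2: pivot=-3 at index 1 -> [-4, -3, 8, 11, 21, 28]
Partition 3: pivot=11 at index 3 -> [-4, -3, 8, 11, 21, 28]


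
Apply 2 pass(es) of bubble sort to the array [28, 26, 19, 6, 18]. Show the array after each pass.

After pass 1: [26, 19, 6, 18, 28] (4 swaps)
After pass 2: [19, 6, 18, 26, 28] (3 swaps)
Total swaps: 7


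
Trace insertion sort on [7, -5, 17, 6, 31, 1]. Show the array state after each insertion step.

First element 7 is already 'sorted'
Insert -5: shifted 1 elements -> [-5, 7, 17, 6, 31, 1]
Insert 17: shifted 0 elements -> [-5, 7, 17, 6, 31, 1]
Insert 6: shifted 2 elements -> [-5, 6, 7, 17, 31, 1]
Insert 31: shifted 0 elements -> [-5, 6, 7, 17, 31, 1]
Insert 1: shifted 4 elements -> [-5, 1, 6, 7, 17, 31]


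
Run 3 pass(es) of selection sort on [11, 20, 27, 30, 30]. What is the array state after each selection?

Pass 1: Select minimum 11 at index 0, swap -> [11, 20, 27, 30, 30]
Pass 2: Select minimum 20 at index 1, swap -> [11, 20, 27, 30, 30]
Pass 3: Select minimum 27 at index 2, swap -> [11, 20, 27, 30, 30]


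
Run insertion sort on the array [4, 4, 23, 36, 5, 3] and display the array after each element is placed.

First element 4 is already 'sorted'
Insert 4: shifted 0 elements -> [4, 4, 23, 36, 5, 3]
Insert 23: shifted 0 elements -> [4, 4, 23, 36, 5, 3]
Insert 36: shifted 0 elements -> [4, 4, 23, 36, 5, 3]
Insert 5: shifted 2 elements -> [4, 4, 5, 23, 36, 3]
Insert 3: shifted 5 elements -> [3, 4, 4, 5, 23, 36]


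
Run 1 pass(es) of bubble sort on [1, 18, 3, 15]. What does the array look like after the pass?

After pass 1: [1, 3, 15, 18] (2 swaps)
Total swaps: 2


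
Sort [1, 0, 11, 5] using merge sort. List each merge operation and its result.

Divide and conquer:
  Merge [1] + [0] -> [0, 1]
  Merge [11] + [5] -> [5, 11]
  Merge [0, 1] + [5, 11] -> [0, 1, 5, 11]


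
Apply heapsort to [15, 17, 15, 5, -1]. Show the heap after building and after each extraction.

Build heap: [17, 15, 15, 5, -1]
Extract 17: [15, 5, 15, -1, 17]
Extract 15: [15, 5, -1, 15, 17]
Extract 15: [5, -1, 15, 15, 17]
Extract 5: [-1, 5, 15, 15, 17]


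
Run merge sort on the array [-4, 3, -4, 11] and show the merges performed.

Divide and conquer:
  Merge [-4] + [3] -> [-4, 3]
  Merge [-4] + [11] -> [-4, 11]
  Merge [-4, 3] + [-4, 11] -> [-4, -4, 3, 11]


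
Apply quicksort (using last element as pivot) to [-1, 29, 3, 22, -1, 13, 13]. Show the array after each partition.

Partition 1: pivot=13 at index 4 -> [-1, 3, -1, 13, 13, 22, 29]
Partition 2: pivot=13 at index 3 -> [-1, 3, -1, 13, 13, 22, 29]
Partition 3: pivot=-1 at index 1 -> [-1, -1, 3, 13, 13, 22, 29]
Partition 4: pivot=29 at index 6 -> [-1, -1, 3, 13, 13, 22, 29]


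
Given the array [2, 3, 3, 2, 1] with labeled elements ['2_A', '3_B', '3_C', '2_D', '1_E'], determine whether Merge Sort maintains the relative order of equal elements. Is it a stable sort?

Trace Merge Sort on the labeled array (the key is the number; the letter only tracks identity):
  Merge [2_A] + [3_B] -> [2_A, 3_B]
  Merge [2_D] + [1_E] -> [1_E, 2_D]
  Merge [3_C] + [1_E, 2_D] -> [1_E, 2_D, 3_C]
  Merge [2_A, 3_B] + [1_E, 2_D, 3_C] -> [1_E, 2_A, 2_D, 3_B, 3_C]
Final order: [1_E, 2_A, 2_D, 3_B, 3_C]
Equal keys:
  value 2: originally 2_A, 2_D; after sorting 2_A, 2_D -> order preserved
  value 3: originally 3_B, 3_C; after sorting 3_B, 3_C -> order preserved
All equal keys kept their original relative order. Merge Sort is stable: when the heads of the two halves are equal the merge takes from the left half first.
Answer: Stable


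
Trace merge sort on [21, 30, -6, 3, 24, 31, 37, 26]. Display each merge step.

Divide and conquer:
  Merge [21] + [30] -> [21, 30]
  Merge [-6] + [3] -> [-6, 3]
  Merge [21, 30] + [-6, 3] -> [-6, 3, 21, 30]
  Merge [24] + [31] -> [24, 31]
  Merge [37] + [26] -> [26, 37]
  Merge [24, 31] + [26, 37] -> [24, 26, 31, 37]
  Merge [-6, 3, 21, 30] + [24, 26, 31, 37] -> [-6, 3, 21, 24, 26, 30, 31, 37]


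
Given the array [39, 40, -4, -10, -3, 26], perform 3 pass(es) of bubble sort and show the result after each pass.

After pass 1: [39, -4, -10, -3, 26, 40] (4 swaps)
After pass 2: [-4, -10, -3, 26, 39, 40] (4 swaps)
After pass 3: [-10, -4, -3, 26, 39, 40] (1 swaps)
Total swaps: 9


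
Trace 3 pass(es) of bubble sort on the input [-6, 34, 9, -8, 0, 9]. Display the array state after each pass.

After pass 1: [-6, 9, -8, 0, 9, 34] (4 swaps)
After pass 2: [-6, -8, 0, 9, 9, 34] (2 swaps)
After pass 3: [-8, -6, 0, 9, 9, 34] (1 swaps)
Total swaps: 7


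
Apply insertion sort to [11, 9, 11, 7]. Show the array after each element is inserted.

First element 11 is already 'sorted'
Insert 9: shifted 1 elements -> [9, 11, 11, 7]
Insert 11: shifted 0 elements -> [9, 11, 11, 7]
Insert 7: shifted 3 elements -> [7, 9, 11, 11]


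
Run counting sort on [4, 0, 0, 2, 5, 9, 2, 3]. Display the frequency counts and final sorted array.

Count array: [2, 0, 2, 1, 1, 1, 0, 0, 0, 1]
(count[i] = number of elements equal to i)
Cumulative count: [2, 2, 4, 5, 6, 7, 7, 7, 7, 8]
Sorted: [0, 0, 2, 2, 3, 4, 5, 9]


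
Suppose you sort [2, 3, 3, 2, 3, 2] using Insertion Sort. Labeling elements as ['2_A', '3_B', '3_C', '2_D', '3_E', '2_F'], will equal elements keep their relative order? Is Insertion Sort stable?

Trace Insertion Sort on the labeled array (the key is the number; the letter only tracks identity):
  Insert 3_B at index 1: [2_A, 3_B, 3_C, 2_D, 3_E, 2_F]
  Insert 3_C at index 2: [2_A, 3_B, 3_C, 2_D, 3_E, 2_F]
  Insert 2_D at index 1: [2_A, 2_D, 3_B, 3_C, 3_E, 2_F]
  Insert 3_E at index 4: [2_A, 2_D, 3_B, 3_C, 3_E, 2_F]
  Insert 2_F at index 2: [2_A, 2_D, 2_F, 3_B, 3_C, 3_E]
Final order: [2_A, 2_D, 2_F, 3_B, 3_C, 3_E]
Equal keys:
  value 2: originally 2_A, 2_D, 2_F; after sorting 2_A, 2_D, 2_F -> order preserved
  value 3: originally 3_B, 3_C, 3_E; after sorting 3_B, 3_C, 3_E -> order preserved
All equal keys kept their original relative order. Insertion Sort is stable: elements are shifted only while they are strictly greater than the key, so a key is inserted after any equal elements already placed.
Answer: Stable


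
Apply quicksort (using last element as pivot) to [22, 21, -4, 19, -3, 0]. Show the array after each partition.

Partition 1: pivot=0 at index 2 -> [-4, -3, 0, 19, 21, 22]
Partition 2: pivot=-3 at index 1 -> [-4, -3, 0, 19, 21, 22]
Partition 3: pivot=22 at index 5 -> [-4, -3, 0, 19, 21, 22]
Partition 4: pivot=21 at index 4 -> [-4, -3, 0, 19, 21, 22]


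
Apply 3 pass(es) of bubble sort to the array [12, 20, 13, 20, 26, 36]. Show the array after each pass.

After pass 1: [12, 13, 20, 20, 26, 36] (1 swaps)
After pass 2: [12, 13, 20, 20, 26, 36] (0 swaps)
After pass 3: [12, 13, 20, 20, 26, 36] (0 swaps)
Total swaps: 1


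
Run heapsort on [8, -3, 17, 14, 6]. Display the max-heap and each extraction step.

Build heap: [17, 14, 8, -3, 6]
Extract 17: [14, 6, 8, -3, 17]
Extract 14: [8, 6, -3, 14, 17]
Extract 8: [6, -3, 8, 14, 17]
Extract 6: [-3, 6, 8, 14, 17]


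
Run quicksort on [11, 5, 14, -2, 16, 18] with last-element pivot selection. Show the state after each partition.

Partition 1: pivot=18 at index 5 -> [11, 5, 14, -2, 16, 18]
Partition 2: pivot=16 at index 4 -> [11, 5, 14, -2, 16, 18]
Partition 3: pivot=-2 at index 0 -> [-2, 5, 14, 11, 16, 18]
Partition 4: pivot=11 at index 2 -> [-2, 5, 11, 14, 16, 18]


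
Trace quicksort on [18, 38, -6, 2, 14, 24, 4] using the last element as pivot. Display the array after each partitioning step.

Partition 1: pivot=4 at index 2 -> [-6, 2, 4, 38, 14, 24, 18]
Partition 2: pivot=2 at index 1 -> [-6, 2, 4, 38, 14, 24, 18]
Partition 3: pivot=18 at index 4 -> [-6, 2, 4, 14, 18, 24, 38]
Partition 4: pivot=38 at index 6 -> [-6, 2, 4, 14, 18, 24, 38]


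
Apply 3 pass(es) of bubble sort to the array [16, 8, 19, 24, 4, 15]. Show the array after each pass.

After pass 1: [8, 16, 19, 4, 15, 24] (3 swaps)
After pass 2: [8, 16, 4, 15, 19, 24] (2 swaps)
After pass 3: [8, 4, 15, 16, 19, 24] (2 swaps)
Total swaps: 7


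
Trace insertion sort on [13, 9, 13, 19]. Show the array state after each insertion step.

First element 13 is already 'sorted'
Insert 9: shifted 1 elements -> [9, 13, 13, 19]
Insert 13: shifted 0 elements -> [9, 13, 13, 19]
Insert 19: shifted 0 elements -> [9, 13, 13, 19]


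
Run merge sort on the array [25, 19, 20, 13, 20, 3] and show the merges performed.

Divide and conquer:
  Merge [19] + [20] -> [19, 20]
  Merge [25] + [19, 20] -> [19, 20, 25]
  Merge [20] + [3] -> [3, 20]
  Merge [13] + [3, 20] -> [3, 13, 20]
  Merge [19, 20, 25] + [3, 13, 20] -> [3, 13, 19, 20, 20, 25]


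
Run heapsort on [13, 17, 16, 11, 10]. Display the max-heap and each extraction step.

Build heap: [17, 13, 16, 11, 10]
Extract 17: [16, 13, 10, 11, 17]
Extract 16: [13, 11, 10, 16, 17]
Extract 13: [11, 10, 13, 16, 17]
Extract 11: [10, 11, 13, 16, 17]


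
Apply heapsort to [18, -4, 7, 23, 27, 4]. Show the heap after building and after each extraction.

Build heap: [27, 23, 7, 18, -4, 4]
Extract 27: [23, 18, 7, 4, -4, 27]
Extract 23: [18, 4, 7, -4, 23, 27]
Extract 18: [7, 4, -4, 18, 23, 27]
Extract 7: [4, -4, 7, 18, 23, 27]
Extract 4: [-4, 4, 7, 18, 23, 27]


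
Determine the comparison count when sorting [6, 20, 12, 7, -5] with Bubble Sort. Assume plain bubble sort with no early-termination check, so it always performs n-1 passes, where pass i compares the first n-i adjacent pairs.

Pass 1: compare adjacent pairs (0,1)..(3,4) = 4 comparison(s), 3 swap(s) -> [6, 12, 7, -5, 20]
Pass 2: compare adjacent pairs (0,1)..(2,3) = 3 comparison(s), 2 swap(s) -> [6, 7, -5, 12, 20]
Pass 3: compare adjacent pairs (0,1)..(1,2) = 2 comparison(s), 1 swap(s) -> [6, -5, 7, 12, 20]
Pass 4: compare adjacent pairs (0,1)..(0,1) = 1 comparison(s), 1 swap(s) -> [-5, 6, 7, 12, 20]
Total comparisons: 4 + 3 + 2 + 1 = 10


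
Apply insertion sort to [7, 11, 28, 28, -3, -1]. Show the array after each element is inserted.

First element 7 is already 'sorted'
Insert 11: shifted 0 elements -> [7, 11, 28, 28, -3, -1]
Insert 28: shifted 0 elements -> [7, 11, 28, 28, -3, -1]
Insert 28: shifted 0 elements -> [7, 11, 28, 28, -3, -1]
Insert -3: shifted 4 elements -> [-3, 7, 11, 28, 28, -1]
Insert -1: shifted 4 elements -> [-3, -1, 7, 11, 28, 28]


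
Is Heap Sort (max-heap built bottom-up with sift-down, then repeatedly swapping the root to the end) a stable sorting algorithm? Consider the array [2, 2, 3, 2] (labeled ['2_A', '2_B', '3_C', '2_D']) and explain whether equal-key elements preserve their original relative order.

Trace Heap Sort on the labeled array (the key is the number; the letter only tracks identity):
  Build max-heap: [3_C, 2_B, 2_A, 2_D]
  Swap root 3_C to index 3, re-heapify first 3 -> [2_D, 2_B, 2_A, 3_C]
  Swap root 2_D to index 2, re-heapify first 2 -> [2_A, 2_B, 2_D, 3_C]
  Swap root 2_A to index 1, re-heapify first 1 -> [2_B, 2_A, 2_D, 3_C]
Final order: [2_B, 2_A, 2_D, 3_C]
Equal keys:
  value 2: originally 2_A, 2_B, 2_D; after sorting 2_B, 2_A, 2_D -> order changed
Equal keys were reordered, so Heap Sort is not stable: heap construction and root-to-end swaps move elements without regard to the original order of equal keys. (One such input is enough; an unstable sort may happen to preserve order on other inputs, but it gives no guarantee.)
Answer: Not stable


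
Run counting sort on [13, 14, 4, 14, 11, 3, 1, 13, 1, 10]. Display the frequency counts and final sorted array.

Count array: [0, 2, 0, 1, 1, 0, 0, 0, 0, 0, 1, 1, 0, 2, 2]
(count[i] = number of elements equal to i)
Cumulative count: [0, 2, 2, 3, 4, 4, 4, 4, 4, 4, 5, 6, 6, 8, 10]
Sorted: [1, 1, 3, 4, 10, 11, 13, 13, 14, 14]


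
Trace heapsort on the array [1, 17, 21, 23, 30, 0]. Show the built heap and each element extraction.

Build heap: [30, 23, 21, 1, 17, 0]
Extract 30: [23, 17, 21, 1, 0, 30]
Extract 23: [21, 17, 0, 1, 23, 30]
Extract 21: [17, 1, 0, 21, 23, 30]
Extract 17: [1, 0, 17, 21, 23, 30]
Extract 1: [0, 1, 17, 21, 23, 30]


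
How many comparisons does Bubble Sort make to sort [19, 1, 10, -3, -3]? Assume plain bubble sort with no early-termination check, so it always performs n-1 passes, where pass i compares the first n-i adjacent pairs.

Pass 1: compare adjacent pairs (0,1)..(3,4) = 4 comparison(s), 4 swap(s) -> [1, 10, -3, -3, 19]
Pass 2: compare adjacent pairs (0,1)..(2,3) = 3 comparison(s), 2 swap(s) -> [1, -3, -3, 10, 19]
Pass 3: compare adjacent pairs (0,1)..(1,2) = 2 comparison(s), 2 swap(s) -> [-3, -3, 1, 10, 19]
Pass 4: compare adjacent pairs (0,1)..(0,1) = 1 comparison(s), 0 swap(s) -> [-3, -3, 1, 10, 19]
Total comparisons: 4 + 3 + 2 + 1 = 10


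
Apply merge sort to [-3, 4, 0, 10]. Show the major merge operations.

Divide and conquer:
  Merge [-3] + [4] -> [-3, 4]
  Merge [0] + [10] -> [0, 10]
  Merge [-3, 4] + [0, 10] -> [-3, 0, 4, 10]


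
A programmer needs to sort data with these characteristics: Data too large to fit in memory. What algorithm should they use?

Best choice: External merge sort
Reason: Minimizes disk I/O by sequential reads/writes


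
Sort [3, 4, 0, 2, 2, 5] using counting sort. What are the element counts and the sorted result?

Count array: [1, 0, 2, 1, 1, 1]
(count[i] = number of elements equal to i)
Cumulative count: [1, 1, 3, 4, 5, 6]
Sorted: [0, 2, 2, 3, 4, 5]


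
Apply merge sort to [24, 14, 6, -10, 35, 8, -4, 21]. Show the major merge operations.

Divide and conquer:
  Merge [24] + [14] -> [14, 24]
  Merge [6] + [-10] -> [-10, 6]
  Merge [14, 24] + [-10, 6] -> [-10, 6, 14, 24]
  Merge [35] + [8] -> [8, 35]
  Merge [-4] + [21] -> [-4, 21]
  Merge [8, 35] + [-4, 21] -> [-4, 8, 21, 35]
  Merge [-10, 6, 14, 24] + [-4, 8, 21, 35] -> [-10, -4, 6, 8, 14, 21, 24, 35]


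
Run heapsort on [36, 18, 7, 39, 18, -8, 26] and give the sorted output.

Build heap: [39, 36, 26, 18, 18, -8, 7]
Extract 39: [36, 18, 26, 7, 18, -8, 39]
Extract 36: [26, 18, -8, 7, 18, 36, 39]
Extract 26: [18, 18, -8, 7, 26, 36, 39]
Extract 18: [18, 7, -8, 18, 26, 36, 39]
Extract 18: [7, -8, 18, 18, 26, 36, 39]
Extract 7: [-8, 7, 18, 18, 26, 36, 39]


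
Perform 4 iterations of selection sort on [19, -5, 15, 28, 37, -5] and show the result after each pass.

Pass 1: Select minimum -5 at index 1, swap -> [-5, 19, 15, 28, 37, -5]
Pass 2: Select minimum -5 at index 5, swap -> [-5, -5, 15, 28, 37, 19]
Pass 3: Select minimum 15 at index 2, swap -> [-5, -5, 15, 28, 37, 19]
Pass 4: Select minimum 19 at index 5, swap -> [-5, -5, 15, 19, 37, 28]


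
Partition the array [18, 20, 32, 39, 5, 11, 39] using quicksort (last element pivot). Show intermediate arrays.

Partition 1: pivot=39 at index 6 -> [18, 20, 32, 39, 5, 11, 39]
Partition 2: pivot=11 at index 1 -> [5, 11, 32, 39, 18, 20, 39]
Partition 3: pivot=20 at index 3 -> [5, 11, 18, 20, 32, 39, 39]
Partition 4: pivot=39 at index 5 -> [5, 11, 18, 20, 32, 39, 39]


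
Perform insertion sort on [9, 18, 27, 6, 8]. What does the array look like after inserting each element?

First element 9 is already 'sorted'
Insert 18: shifted 0 elements -> [9, 18, 27, 6, 8]
Insert 27: shifted 0 elements -> [9, 18, 27, 6, 8]
Insert 6: shifted 3 elements -> [6, 9, 18, 27, 8]
Insert 8: shifted 3 elements -> [6, 8, 9, 18, 27]


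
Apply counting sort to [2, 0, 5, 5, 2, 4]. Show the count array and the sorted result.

Count array: [1, 0, 2, 0, 1, 2]
(count[i] = number of elements equal to i)
Cumulative count: [1, 1, 3, 3, 4, 6]
Sorted: [0, 2, 2, 4, 5, 5]


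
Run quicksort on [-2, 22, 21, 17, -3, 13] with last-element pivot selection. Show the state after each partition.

Partition 1: pivot=13 at index 2 -> [-2, -3, 13, 17, 22, 21]
Partition 2: pivot=-3 at index 0 -> [-3, -2, 13, 17, 22, 21]
Partition 3: pivot=21 at index 4 -> [-3, -2, 13, 17, 21, 22]


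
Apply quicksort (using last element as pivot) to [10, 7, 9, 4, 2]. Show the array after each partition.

Partition 1: pivot=2 at index 0 -> [2, 7, 9, 4, 10]
Partition 2: pivot=10 at index 4 -> [2, 7, 9, 4, 10]
Partition 3: pivot=4 at index 1 -> [2, 4, 9, 7, 10]
Partition 4: pivot=7 at index 2 -> [2, 4, 7, 9, 10]


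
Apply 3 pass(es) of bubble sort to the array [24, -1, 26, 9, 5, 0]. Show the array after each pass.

After pass 1: [-1, 24, 9, 5, 0, 26] (4 swaps)
After pass 2: [-1, 9, 5, 0, 24, 26] (3 swaps)
After pass 3: [-1, 5, 0, 9, 24, 26] (2 swaps)
Total swaps: 9


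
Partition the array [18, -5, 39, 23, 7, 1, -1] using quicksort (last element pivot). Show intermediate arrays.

Partition 1: pivot=-1 at index 1 -> [-5, -1, 39, 23, 7, 1, 18]
Partition 2: pivot=18 at index 4 -> [-5, -1, 7, 1, 18, 23, 39]
Partition 3: pivot=1 at index 2 -> [-5, -1, 1, 7, 18, 23, 39]
Partition 4: pivot=39 at index 6 -> [-5, -1, 1, 7, 18, 23, 39]


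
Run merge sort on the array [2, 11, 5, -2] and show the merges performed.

Divide and conquer:
  Merge [2] + [11] -> [2, 11]
  Merge [5] + [-2] -> [-2, 5]
  Merge [2, 11] + [-2, 5] -> [-2, 2, 5, 11]


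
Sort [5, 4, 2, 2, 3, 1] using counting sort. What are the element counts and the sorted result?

Count array: [0, 1, 2, 1, 1, 1]
(count[i] = number of elements equal to i)
Cumulative count: [0, 1, 3, 4, 5, 6]
Sorted: [1, 2, 2, 3, 4, 5]


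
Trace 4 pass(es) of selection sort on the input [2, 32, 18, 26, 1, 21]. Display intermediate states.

Pass 1: Select minimum 1 at index 4, swap -> [1, 32, 18, 26, 2, 21]
Pass 2: Select minimum 2 at index 4, swap -> [1, 2, 18, 26, 32, 21]
Pass 3: Select minimum 18 at index 2, swap -> [1, 2, 18, 26, 32, 21]
Pass 4: Select minimum 21 at index 5, swap -> [1, 2, 18, 21, 32, 26]


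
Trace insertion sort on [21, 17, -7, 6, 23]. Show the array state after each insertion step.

First element 21 is already 'sorted'
Insert 17: shifted 1 elements -> [17, 21, -7, 6, 23]
Insert -7: shifted 2 elements -> [-7, 17, 21, 6, 23]
Insert 6: shifted 2 elements -> [-7, 6, 17, 21, 23]
Insert 23: shifted 0 elements -> [-7, 6, 17, 21, 23]


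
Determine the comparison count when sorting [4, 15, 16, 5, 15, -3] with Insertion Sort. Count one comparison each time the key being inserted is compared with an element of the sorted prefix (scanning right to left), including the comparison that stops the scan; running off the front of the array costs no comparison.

Insert 15: 4 <= 15 (stop) = 1 comparison(s) -> [4, 15, 16, 5, 15, -3]
Insert 16: 15 <= 16 (stop) = 1 comparison(s) -> [4, 15, 16, 5, 15, -3]
Insert 5: 16 > 5 (shift), 15 > 5 (shift), 4 <= 5 (stop) = 3 comparison(s) -> [4, 5, 15, 16, 15, -3]
Insert 15: 16 > 15 (shift), 15 <= 15 (stop) = 2 comparison(s) -> [4, 5, 15, 15, 16, -3]
Insert -3: 16 > -3 (shift), 15 > -3 (shift), 15 > -3 (shift), 5 > -3 (shift), 4 > -3 (shift), reached front = 5 comparison(s) -> [-3, 4, 5, 15, 15, 16]
Total comparisons: 1 + 1 + 3 + 2 + 5 = 12


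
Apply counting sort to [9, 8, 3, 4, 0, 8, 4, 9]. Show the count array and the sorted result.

Count array: [1, 0, 0, 1, 2, 0, 0, 0, 2, 2]
(count[i] = number of elements equal to i)
Cumulative count: [1, 1, 1, 2, 4, 4, 4, 4, 6, 8]
Sorted: [0, 3, 4, 4, 8, 8, 9, 9]


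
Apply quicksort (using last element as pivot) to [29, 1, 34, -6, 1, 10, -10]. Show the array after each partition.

Partition 1: pivot=-10 at index 0 -> [-10, 1, 34, -6, 1, 10, 29]
Partition 2: pivot=29 at index 5 -> [-10, 1, -6, 1, 10, 29, 34]
Partition 3: pivot=10 at index 4 -> [-10, 1, -6, 1, 10, 29, 34]
Partition 4: pivot=1 at index 3 -> [-10, 1, -6, 1, 10, 29, 34]
Partition 5: pivot=-6 at index 1 -> [-10, -6, 1, 1, 10, 29, 34]


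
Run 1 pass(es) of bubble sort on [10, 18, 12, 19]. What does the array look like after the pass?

After pass 1: [10, 12, 18, 19] (1 swaps)
Total swaps: 1


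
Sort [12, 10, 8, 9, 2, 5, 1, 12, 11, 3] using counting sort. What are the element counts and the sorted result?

Count array: [0, 1, 1, 1, 0, 1, 0, 0, 1, 1, 1, 1, 2]
(count[i] = number of elements equal to i)
Cumulative count: [0, 1, 2, 3, 3, 4, 4, 4, 5, 6, 7, 8, 10]
Sorted: [1, 2, 3, 5, 8, 9, 10, 11, 12, 12]


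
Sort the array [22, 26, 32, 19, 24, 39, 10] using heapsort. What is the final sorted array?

Build heap: [39, 26, 32, 19, 24, 22, 10]
Extract 39: [32, 26, 22, 19, 24, 10, 39]
Extract 32: [26, 24, 22, 19, 10, 32, 39]
Extract 26: [24, 19, 22, 10, 26, 32, 39]
Extract 24: [22, 19, 10, 24, 26, 32, 39]
Extract 22: [19, 10, 22, 24, 26, 32, 39]
Extract 19: [10, 19, 22, 24, 26, 32, 39]


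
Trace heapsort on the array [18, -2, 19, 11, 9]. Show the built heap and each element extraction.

Build heap: [19, 11, 18, -2, 9]
Extract 19: [18, 11, 9, -2, 19]
Extract 18: [11, -2, 9, 18, 19]
Extract 11: [9, -2, 11, 18, 19]
Extract 9: [-2, 9, 11, 18, 19]


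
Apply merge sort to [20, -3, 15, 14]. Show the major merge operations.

Divide and conquer:
  Merge [20] + [-3] -> [-3, 20]
  Merge [15] + [14] -> [14, 15]
  Merge [-3, 20] + [14, 15] -> [-3, 14, 15, 20]


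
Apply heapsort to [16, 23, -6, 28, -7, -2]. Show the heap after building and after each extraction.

Build heap: [28, 23, -2, 16, -7, -6]
Extract 28: [23, 16, -2, -6, -7, 28]
Extract 23: [16, -6, -2, -7, 23, 28]
Extract 16: [-2, -6, -7, 16, 23, 28]
Extract -2: [-6, -7, -2, 16, 23, 28]
Extract -6: [-7, -6, -2, 16, 23, 28]


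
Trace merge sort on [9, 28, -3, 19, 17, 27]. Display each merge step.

Divide and conquer:
  Merge [28] + [-3] -> [-3, 28]
  Merge [9] + [-3, 28] -> [-3, 9, 28]
  Merge [17] + [27] -> [17, 27]
  Merge [19] + [17, 27] -> [17, 19, 27]
  Merge [-3, 9, 28] + [17, 19, 27] -> [-3, 9, 17, 19, 27, 28]


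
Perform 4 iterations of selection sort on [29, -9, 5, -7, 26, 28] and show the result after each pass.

Pass 1: Select minimum -9 at index 1, swap -> [-9, 29, 5, -7, 26, 28]
Pass 2: Select minimum -7 at index 3, swap -> [-9, -7, 5, 29, 26, 28]
Pass 3: Select minimum 5 at index 2, swap -> [-9, -7, 5, 29, 26, 28]
Pass 4: Select minimum 26 at index 4, swap -> [-9, -7, 5, 26, 29, 28]


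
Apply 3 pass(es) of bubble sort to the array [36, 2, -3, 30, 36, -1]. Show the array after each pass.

After pass 1: [2, -3, 30, 36, -1, 36] (4 swaps)
After pass 2: [-3, 2, 30, -1, 36, 36] (2 swaps)
After pass 3: [-3, 2, -1, 30, 36, 36] (1 swaps)
Total swaps: 7


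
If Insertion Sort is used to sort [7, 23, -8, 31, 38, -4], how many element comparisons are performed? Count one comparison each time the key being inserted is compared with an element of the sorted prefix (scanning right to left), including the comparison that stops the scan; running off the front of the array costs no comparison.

Insert 23: 7 <= 23 (stop) = 1 comparison(s) -> [7, 23, -8, 31, 38, -4]
Insert -8: 23 > -8 (shift), 7 > -8 (shift), reached front = 2 comparison(s) -> [-8, 7, 23, 31, 38, -4]
Insert 31: 23 <= 31 (stop) = 1 comparison(s) -> [-8, 7, 23, 31, 38, -4]
Insert 38: 31 <= 38 (stop) = 1 comparison(s) -> [-8, 7, 23, 31, 38, -4]
Insert -4: 38 > -4 (shift), 31 > -4 (shift), 23 > -4 (shift), 7 > -4 (shift), -8 <= -4 (stop) = 5 comparison(s) -> [-8, -4, 7, 23, 31, 38]
Total comparisons: 1 + 2 + 1 + 1 + 5 = 10


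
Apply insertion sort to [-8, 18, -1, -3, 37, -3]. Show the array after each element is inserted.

First element -8 is already 'sorted'
Insert 18: shifted 0 elements -> [-8, 18, -1, -3, 37, -3]
Insert -1: shifted 1 elements -> [-8, -1, 18, -3, 37, -3]
Insert -3: shifted 2 elements -> [-8, -3, -1, 18, 37, -3]
Insert 37: shifted 0 elements -> [-8, -3, -1, 18, 37, -3]
Insert -3: shifted 3 elements -> [-8, -3, -3, -1, 18, 37]


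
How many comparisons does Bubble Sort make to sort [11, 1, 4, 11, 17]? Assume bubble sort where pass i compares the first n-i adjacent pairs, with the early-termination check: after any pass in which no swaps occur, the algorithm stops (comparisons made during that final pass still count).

Pass 1: compare adjacent pairs (0,1)..(3,4) = 4 comparison(s), 2 swap(s) -> [1, 4, 11, 11, 17]
Pass 2: compare adjacent pairs (0,1)..(2,3) = 3 comparison(s), 0 swap(s) -> [1, 4, 11, 11, 17]
No swaps in this pass, so bubble sort stops here.
Total comparisons: 4 + 3 = 7


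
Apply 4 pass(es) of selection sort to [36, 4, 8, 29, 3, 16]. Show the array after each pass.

Pass 1: Select minimum 3 at index 4, swap -> [3, 4, 8, 29, 36, 16]
Pass 2: Select minimum 4 at index 1, swap -> [3, 4, 8, 29, 36, 16]
Pass 3: Select minimum 8 at index 2, swap -> [3, 4, 8, 29, 36, 16]
Pass 4: Select minimum 16 at index 5, swap -> [3, 4, 8, 16, 36, 29]


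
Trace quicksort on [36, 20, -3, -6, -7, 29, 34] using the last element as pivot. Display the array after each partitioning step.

Partition 1: pivot=34 at index 5 -> [20, -3, -6, -7, 29, 34, 36]
Partition 2: pivot=29 at index 4 -> [20, -3, -6, -7, 29, 34, 36]
Partition 3: pivot=-7 at index 0 -> [-7, -3, -6, 20, 29, 34, 36]
Partition 4: pivot=20 at index 3 -> [-7, -3, -6, 20, 29, 34, 36]
Partition 5: pivot=-6 at index 1 -> [-7, -6, -3, 20, 29, 34, 36]


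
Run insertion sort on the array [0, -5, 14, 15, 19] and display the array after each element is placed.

First element 0 is already 'sorted'
Insert -5: shifted 1 elements -> [-5, 0, 14, 15, 19]
Insert 14: shifted 0 elements -> [-5, 0, 14, 15, 19]
Insert 15: shifted 0 elements -> [-5, 0, 14, 15, 19]
Insert 19: shifted 0 elements -> [-5, 0, 14, 15, 19]


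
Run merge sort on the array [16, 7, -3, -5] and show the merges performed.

Divide and conquer:
  Merge [16] + [7] -> [7, 16]
  Merge [-3] + [-5] -> [-5, -3]
  Merge [7, 16] + [-5, -3] -> [-5, -3, 7, 16]


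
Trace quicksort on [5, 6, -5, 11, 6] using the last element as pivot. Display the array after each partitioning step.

Partition 1: pivot=6 at index 3 -> [5, 6, -5, 6, 11]
Partition 2: pivot=-5 at index 0 -> [-5, 6, 5, 6, 11]
Partition 3: pivot=5 at index 1 -> [-5, 5, 6, 6, 11]


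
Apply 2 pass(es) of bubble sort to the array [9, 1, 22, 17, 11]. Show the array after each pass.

After pass 1: [1, 9, 17, 11, 22] (3 swaps)
After pass 2: [1, 9, 11, 17, 22] (1 swaps)
Total swaps: 4


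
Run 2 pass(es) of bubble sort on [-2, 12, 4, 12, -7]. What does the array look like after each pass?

After pass 1: [-2, 4, 12, -7, 12] (2 swaps)
After pass 2: [-2, 4, -7, 12, 12] (1 swaps)
Total swaps: 3


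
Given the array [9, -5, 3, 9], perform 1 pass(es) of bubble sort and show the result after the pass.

After pass 1: [-5, 3, 9, 9] (2 swaps)
Total swaps: 2


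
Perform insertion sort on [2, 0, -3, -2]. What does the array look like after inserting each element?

First element 2 is already 'sorted'
Insert 0: shifted 1 elements -> [0, 2, -3, -2]
Insert -3: shifted 2 elements -> [-3, 0, 2, -2]
Insert -2: shifted 2 elements -> [-3, -2, 0, 2]


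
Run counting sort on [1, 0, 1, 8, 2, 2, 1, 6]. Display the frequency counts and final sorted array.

Count array: [1, 3, 2, 0, 0, 0, 1, 0, 1]
(count[i] = number of elements equal to i)
Cumulative count: [1, 4, 6, 6, 6, 6, 7, 7, 8]
Sorted: [0, 1, 1, 1, 2, 2, 6, 8]


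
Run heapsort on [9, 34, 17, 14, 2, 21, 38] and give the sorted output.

Build heap: [38, 34, 21, 14, 2, 9, 17]
Extract 38: [34, 17, 21, 14, 2, 9, 38]
Extract 34: [21, 17, 9, 14, 2, 34, 38]
Extract 21: [17, 14, 9, 2, 21, 34, 38]
Extract 17: [14, 2, 9, 17, 21, 34, 38]
Extract 14: [9, 2, 14, 17, 21, 34, 38]
Extract 9: [2, 9, 14, 17, 21, 34, 38]


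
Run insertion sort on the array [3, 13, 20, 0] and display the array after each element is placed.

First element 3 is already 'sorted'
Insert 13: shifted 0 elements -> [3, 13, 20, 0]
Insert 20: shifted 0 elements -> [3, 13, 20, 0]
Insert 0: shifted 3 elements -> [0, 3, 13, 20]


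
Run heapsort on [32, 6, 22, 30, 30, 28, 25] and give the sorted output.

Build heap: [32, 30, 28, 6, 30, 22, 25]
Extract 32: [30, 30, 28, 6, 25, 22, 32]
Extract 30: [30, 25, 28, 6, 22, 30, 32]
Extract 30: [28, 25, 22, 6, 30, 30, 32]
Extract 28: [25, 6, 22, 28, 30, 30, 32]
Extract 25: [22, 6, 25, 28, 30, 30, 32]
Extract 22: [6, 22, 25, 28, 30, 30, 32]


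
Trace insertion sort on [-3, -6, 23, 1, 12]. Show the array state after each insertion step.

First element -3 is already 'sorted'
Insert -6: shifted 1 elements -> [-6, -3, 23, 1, 12]
Insert 23: shifted 0 elements -> [-6, -3, 23, 1, 12]
Insert 1: shifted 1 elements -> [-6, -3, 1, 23, 12]
Insert 12: shifted 1 elements -> [-6, -3, 1, 12, 23]


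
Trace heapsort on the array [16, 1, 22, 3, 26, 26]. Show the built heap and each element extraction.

Build heap: [26, 16, 26, 3, 1, 22]
Extract 26: [26, 16, 22, 3, 1, 26]
Extract 26: [22, 16, 1, 3, 26, 26]
Extract 22: [16, 3, 1, 22, 26, 26]
Extract 16: [3, 1, 16, 22, 26, 26]
Extract 3: [1, 3, 16, 22, 26, 26]


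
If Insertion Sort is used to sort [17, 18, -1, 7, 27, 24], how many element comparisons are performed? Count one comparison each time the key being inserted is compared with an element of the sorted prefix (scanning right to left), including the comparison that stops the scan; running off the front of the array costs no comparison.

Insert 18: 17 <= 18 (stop) = 1 comparison(s) -> [17, 18, -1, 7, 27, 24]
Insert -1: 18 > -1 (shift), 17 > -1 (shift), reached front = 2 comparison(s) -> [-1, 17, 18, 7, 27, 24]
Insert 7: 18 > 7 (shift), 17 > 7 (shift), -1 <= 7 (stop) = 3 comparison(s) -> [-1, 7, 17, 18, 27, 24]
Insert 27: 18 <= 27 (stop) = 1 comparison(s) -> [-1, 7, 17, 18, 27, 24]
Insert 24: 27 > 24 (shift), 18 <= 24 (stop) = 2 comparison(s) -> [-1, 7, 17, 18, 24, 27]
Total comparisons: 1 + 2 + 3 + 1 + 2 = 9


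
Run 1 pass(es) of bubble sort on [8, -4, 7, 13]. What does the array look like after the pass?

After pass 1: [-4, 7, 8, 13] (2 swaps)
Total swaps: 2


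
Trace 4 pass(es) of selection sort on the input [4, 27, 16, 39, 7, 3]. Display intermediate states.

Pass 1: Select minimum 3 at index 5, swap -> [3, 27, 16, 39, 7, 4]
Pass 2: Select minimum 4 at index 5, swap -> [3, 4, 16, 39, 7, 27]
Pass 3: Select minimum 7 at index 4, swap -> [3, 4, 7, 39, 16, 27]
Pass 4: Select minimum 16 at index 4, swap -> [3, 4, 7, 16, 39, 27]


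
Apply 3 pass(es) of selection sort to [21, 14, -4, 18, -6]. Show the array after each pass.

Pass 1: Select minimum -6 at index 4, swap -> [-6, 14, -4, 18, 21]
Pass 2: Select minimum -4 at index 2, swap -> [-6, -4, 14, 18, 21]
Pass 3: Select minimum 14 at index 2, swap -> [-6, -4, 14, 18, 21]


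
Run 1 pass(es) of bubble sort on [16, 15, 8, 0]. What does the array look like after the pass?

After pass 1: [15, 8, 0, 16] (3 swaps)
Total swaps: 3


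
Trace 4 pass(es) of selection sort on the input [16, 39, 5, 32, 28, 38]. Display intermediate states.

Pass 1: Select minimum 5 at index 2, swap -> [5, 39, 16, 32, 28, 38]
Pass 2: Select minimum 16 at index 2, swap -> [5, 16, 39, 32, 28, 38]
Pass 3: Select minimum 28 at index 4, swap -> [5, 16, 28, 32, 39, 38]
Pass 4: Select minimum 32 at index 3, swap -> [5, 16, 28, 32, 39, 38]


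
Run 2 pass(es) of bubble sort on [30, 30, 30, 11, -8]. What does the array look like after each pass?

After pass 1: [30, 30, 11, -8, 30] (2 swaps)
After pass 2: [30, 11, -8, 30, 30] (2 swaps)
Total swaps: 4


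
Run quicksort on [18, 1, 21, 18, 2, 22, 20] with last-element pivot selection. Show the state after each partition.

Partition 1: pivot=20 at index 4 -> [18, 1, 18, 2, 20, 22, 21]
Partition 2: pivot=2 at index 1 -> [1, 2, 18, 18, 20, 22, 21]
Partition 3: pivot=18 at index 3 -> [1, 2, 18, 18, 20, 22, 21]
Partition 4: pivot=21 at index 5 -> [1, 2, 18, 18, 20, 21, 22]


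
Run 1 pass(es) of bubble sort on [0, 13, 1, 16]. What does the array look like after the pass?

After pass 1: [0, 1, 13, 16] (1 swaps)
Total swaps: 1


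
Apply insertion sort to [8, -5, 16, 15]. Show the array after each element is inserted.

First element 8 is already 'sorted'
Insert -5: shifted 1 elements -> [-5, 8, 16, 15]
Insert 16: shifted 0 elements -> [-5, 8, 16, 15]
Insert 15: shifted 1 elements -> [-5, 8, 15, 16]


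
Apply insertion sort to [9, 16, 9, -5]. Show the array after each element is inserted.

First element 9 is already 'sorted'
Insert 16: shifted 0 elements -> [9, 16, 9, -5]
Insert 9: shifted 1 elements -> [9, 9, 16, -5]
Insert -5: shifted 3 elements -> [-5, 9, 9, 16]


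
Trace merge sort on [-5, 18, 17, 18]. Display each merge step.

Divide and conquer:
  Merge [-5] + [18] -> [-5, 18]
  Merge [17] + [18] -> [17, 18]
  Merge [-5, 18] + [17, 18] -> [-5, 17, 18, 18]


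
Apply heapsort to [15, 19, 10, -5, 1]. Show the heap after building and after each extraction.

Build heap: [19, 15, 10, -5, 1]
Extract 19: [15, 1, 10, -5, 19]
Extract 15: [10, 1, -5, 15, 19]
Extract 10: [1, -5, 10, 15, 19]
Extract 1: [-5, 1, 10, 15, 19]


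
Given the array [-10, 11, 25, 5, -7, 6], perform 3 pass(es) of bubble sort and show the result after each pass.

After pass 1: [-10, 11, 5, -7, 6, 25] (3 swaps)
After pass 2: [-10, 5, -7, 6, 11, 25] (3 swaps)
After pass 3: [-10, -7, 5, 6, 11, 25] (1 swaps)
Total swaps: 7


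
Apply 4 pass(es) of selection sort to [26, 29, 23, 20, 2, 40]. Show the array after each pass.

Pass 1: Select minimum 2 at index 4, swap -> [2, 29, 23, 20, 26, 40]
Pass 2: Select minimum 20 at index 3, swap -> [2, 20, 23, 29, 26, 40]
Pass 3: Select minimum 23 at index 2, swap -> [2, 20, 23, 29, 26, 40]
Pass 4: Select minimum 26 at index 4, swap -> [2, 20, 23, 26, 29, 40]


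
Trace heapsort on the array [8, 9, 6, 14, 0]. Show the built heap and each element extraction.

Build heap: [14, 9, 6, 8, 0]
Extract 14: [9, 8, 6, 0, 14]
Extract 9: [8, 0, 6, 9, 14]
Extract 8: [6, 0, 8, 9, 14]
Extract 6: [0, 6, 8, 9, 14]


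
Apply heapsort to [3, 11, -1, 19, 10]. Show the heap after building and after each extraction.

Build heap: [19, 11, -1, 3, 10]
Extract 19: [11, 10, -1, 3, 19]
Extract 11: [10, 3, -1, 11, 19]
Extract 10: [3, -1, 10, 11, 19]
Extract 3: [-1, 3, 10, 11, 19]


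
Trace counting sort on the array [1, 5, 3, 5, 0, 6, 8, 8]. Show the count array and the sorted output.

Count array: [1, 1, 0, 1, 0, 2, 1, 0, 2]
(count[i] = number of elements equal to i)
Cumulative count: [1, 2, 2, 3, 3, 5, 6, 6, 8]
Sorted: [0, 1, 3, 5, 5, 6, 8, 8]


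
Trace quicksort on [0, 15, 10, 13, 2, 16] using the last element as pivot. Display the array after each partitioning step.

Partition 1: pivot=16 at index 5 -> [0, 15, 10, 13, 2, 16]
Partition 2: pivot=2 at index 1 -> [0, 2, 10, 13, 15, 16]
Partition 3: pivot=15 at index 4 -> [0, 2, 10, 13, 15, 16]
Partition 4: pivot=13 at index 3 -> [0, 2, 10, 13, 15, 16]


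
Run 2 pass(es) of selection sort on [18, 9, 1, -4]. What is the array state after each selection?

Pass 1: Select minimum -4 at index 3, swap -> [-4, 9, 1, 18]
Pass 2: Select minimum 1 at index 2, swap -> [-4, 1, 9, 18]


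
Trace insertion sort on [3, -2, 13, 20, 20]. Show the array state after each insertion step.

First element 3 is already 'sorted'
Insert -2: shifted 1 elements -> [-2, 3, 13, 20, 20]
Insert 13: shifted 0 elements -> [-2, 3, 13, 20, 20]
Insert 20: shifted 0 elements -> [-2, 3, 13, 20, 20]
Insert 20: shifted 0 elements -> [-2, 3, 13, 20, 20]


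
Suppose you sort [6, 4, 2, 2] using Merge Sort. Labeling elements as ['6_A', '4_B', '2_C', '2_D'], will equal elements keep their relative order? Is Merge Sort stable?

Trace Merge Sort on the labeled array (the key is the number; the letter only tracks identity):
  Merge [6_A] + [4_B] -> [4_B, 6_A]
  Merge [2_C] + [2_D] -> [2_C, 2_D]
  Merge [4_B, 6_A] + [2_C, 2_D] -> [2_C, 2_D, 4_B, 6_A]
Final order: [2_C, 2_D, 4_B, 6_A]
Equal keys:
  value 2: originally 2_C, 2_D; after sorting 2_C, 2_D -> order preserved
All equal keys kept their original relative order. Merge Sort is stable: when the heads of the two halves are equal the merge takes from the left half first.
Answer: Stable


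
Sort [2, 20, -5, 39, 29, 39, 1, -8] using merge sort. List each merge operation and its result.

Divide and conquer:
  Merge [2] + [20] -> [2, 20]
  Merge [-5] + [39] -> [-5, 39]
  Merge [2, 20] + [-5, 39] -> [-5, 2, 20, 39]
  Merge [29] + [39] -> [29, 39]
  Merge [1] + [-8] -> [-8, 1]
  Merge [29, 39] + [-8, 1] -> [-8, 1, 29, 39]
  Merge [-5, 2, 20, 39] + [-8, 1, 29, 39] -> [-8, -5, 1, 2, 20, 29, 39, 39]


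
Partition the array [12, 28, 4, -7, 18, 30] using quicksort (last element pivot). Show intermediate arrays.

Partition 1: pivot=30 at index 5 -> [12, 28, 4, -7, 18, 30]
Partition 2: pivot=18 at index 3 -> [12, 4, -7, 18, 28, 30]
Partition 3: pivot=-7 at index 0 -> [-7, 4, 12, 18, 28, 30]
Partition 4: pivot=12 at index 2 -> [-7, 4, 12, 18, 28, 30]


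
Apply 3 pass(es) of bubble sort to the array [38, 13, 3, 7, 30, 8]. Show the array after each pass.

After pass 1: [13, 3, 7, 30, 8, 38] (5 swaps)
After pass 2: [3, 7, 13, 8, 30, 38] (3 swaps)
After pass 3: [3, 7, 8, 13, 30, 38] (1 swaps)
Total swaps: 9


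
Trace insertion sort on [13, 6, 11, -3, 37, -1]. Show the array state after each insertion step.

First element 13 is already 'sorted'
Insert 6: shifted 1 elements -> [6, 13, 11, -3, 37, -1]
Insert 11: shifted 1 elements -> [6, 11, 13, -3, 37, -1]
Insert -3: shifted 3 elements -> [-3, 6, 11, 13, 37, -1]
Insert 37: shifted 0 elements -> [-3, 6, 11, 13, 37, -1]
Insert -1: shifted 4 elements -> [-3, -1, 6, 11, 13, 37]


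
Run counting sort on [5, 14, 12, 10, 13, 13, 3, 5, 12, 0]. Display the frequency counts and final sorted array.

Count array: [1, 0, 0, 1, 0, 2, 0, 0, 0, 0, 1, 0, 2, 2, 1]
(count[i] = number of elements equal to i)
Cumulative count: [1, 1, 1, 2, 2, 4, 4, 4, 4, 4, 5, 5, 7, 9, 10]
Sorted: [0, 3, 5, 5, 10, 12, 12, 13, 13, 14]


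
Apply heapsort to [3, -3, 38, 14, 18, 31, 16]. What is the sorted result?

Build heap: [38, 18, 31, 14, -3, 3, 16]
Extract 38: [31, 18, 16, 14, -3, 3, 38]
Extract 31: [18, 14, 16, 3, -3, 31, 38]
Extract 18: [16, 14, -3, 3, 18, 31, 38]
Extract 16: [14, 3, -3, 16, 18, 31, 38]
Extract 14: [3, -3, 14, 16, 18, 31, 38]
Extract 3: [-3, 3, 14, 16, 18, 31, 38]


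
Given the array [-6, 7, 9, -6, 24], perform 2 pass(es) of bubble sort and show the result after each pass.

After pass 1: [-6, 7, -6, 9, 24] (1 swaps)
After pass 2: [-6, -6, 7, 9, 24] (1 swaps)
Total swaps: 2


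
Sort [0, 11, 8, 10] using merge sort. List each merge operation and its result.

Divide and conquer:
  Merge [0] + [11] -> [0, 11]
  Merge [8] + [10] -> [8, 10]
  Merge [0, 11] + [8, 10] -> [0, 8, 10, 11]


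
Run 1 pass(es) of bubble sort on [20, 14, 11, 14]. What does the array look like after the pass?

After pass 1: [14, 11, 14, 20] (3 swaps)
Total swaps: 3


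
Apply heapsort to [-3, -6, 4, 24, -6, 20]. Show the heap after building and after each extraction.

Build heap: [24, -3, 20, -6, -6, 4]
Extract 24: [20, -3, 4, -6, -6, 24]
Extract 20: [4, -3, -6, -6, 20, 24]
Extract 4: [-3, -6, -6, 4, 20, 24]
Extract -3: [-6, -6, -3, 4, 20, 24]
Extract -6: [-6, -6, -3, 4, 20, 24]


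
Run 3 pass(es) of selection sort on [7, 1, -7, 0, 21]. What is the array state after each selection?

Pass 1: Select minimum -7 at index 2, swap -> [-7, 1, 7, 0, 21]
Pass 2: Select minimum 0 at index 3, swap -> [-7, 0, 7, 1, 21]
Pass 3: Select minimum 1 at index 3, swap -> [-7, 0, 1, 7, 21]
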